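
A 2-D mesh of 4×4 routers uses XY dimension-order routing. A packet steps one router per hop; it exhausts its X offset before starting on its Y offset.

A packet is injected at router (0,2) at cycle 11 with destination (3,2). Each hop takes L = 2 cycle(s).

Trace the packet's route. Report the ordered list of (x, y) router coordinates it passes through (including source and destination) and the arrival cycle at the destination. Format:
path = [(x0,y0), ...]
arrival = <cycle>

path = [(0,2), (1,2), (2,2), (3,2)]
arrival = 17

  0. router=(0,2) cycle=11 (inject)
  1. router=(1,2) cycle=13 dir=E
  2. router=(2,2) cycle=15 dir=E
  3. router=(3,2) cycle=17 dir=E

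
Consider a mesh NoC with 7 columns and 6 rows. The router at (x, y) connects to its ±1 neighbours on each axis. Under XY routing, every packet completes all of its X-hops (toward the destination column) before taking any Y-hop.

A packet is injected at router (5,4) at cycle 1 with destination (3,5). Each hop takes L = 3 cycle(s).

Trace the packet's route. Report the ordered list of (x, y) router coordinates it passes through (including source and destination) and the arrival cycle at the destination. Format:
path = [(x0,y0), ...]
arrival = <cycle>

t=1: at (5,4)
t=4: at (4,4) after W
t=7: at (3,4) after W
t=10: at (3,5) after N

path = [(5,4), (4,4), (3,4), (3,5)]
arrival = 10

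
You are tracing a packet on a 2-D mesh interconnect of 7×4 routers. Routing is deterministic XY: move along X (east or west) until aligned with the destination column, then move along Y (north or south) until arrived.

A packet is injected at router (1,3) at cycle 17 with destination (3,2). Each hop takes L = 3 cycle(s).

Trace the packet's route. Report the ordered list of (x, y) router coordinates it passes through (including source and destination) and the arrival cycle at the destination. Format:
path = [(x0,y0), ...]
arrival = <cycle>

path = [(1,3), (2,3), (3,3), (3,2)]
arrival = 26

#0 — 1,3 | c17
#1 — 2,3 | c20 | E
#2 — 3,3 | c23 | E
#3 — 3,2 | c26 | S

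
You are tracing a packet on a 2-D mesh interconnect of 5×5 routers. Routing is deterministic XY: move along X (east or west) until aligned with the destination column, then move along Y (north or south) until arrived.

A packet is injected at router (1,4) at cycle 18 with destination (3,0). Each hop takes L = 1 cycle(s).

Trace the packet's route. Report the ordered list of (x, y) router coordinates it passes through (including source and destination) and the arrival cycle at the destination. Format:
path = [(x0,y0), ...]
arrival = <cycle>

path = [(1,4), (2,4), (3,4), (3,3), (3,2), (3,1), (3,0)]
arrival = 24

hop 0: (1,4) @ cyc 18
hop 1: (2,4) @ cyc 19  [E]
hop 2: (3,4) @ cyc 20  [E]
hop 3: (3,3) @ cyc 21  [S]
hop 4: (3,2) @ cyc 22  [S]
hop 5: (3,1) @ cyc 23  [S]
hop 6: (3,0) @ cyc 24  [S]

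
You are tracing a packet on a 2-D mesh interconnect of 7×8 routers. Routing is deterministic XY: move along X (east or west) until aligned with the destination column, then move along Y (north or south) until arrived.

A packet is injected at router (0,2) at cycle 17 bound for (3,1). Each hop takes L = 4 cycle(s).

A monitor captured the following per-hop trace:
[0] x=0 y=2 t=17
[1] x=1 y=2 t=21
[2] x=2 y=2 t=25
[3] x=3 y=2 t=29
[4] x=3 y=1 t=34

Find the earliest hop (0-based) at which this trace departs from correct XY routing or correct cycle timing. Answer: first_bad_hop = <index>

check 1→ d=(1,0) cyc+4: ok
check 2→ d=(1,0) cyc+4: ok
check 3→ d=(1,0) cyc+4: ok
check 4→ d=(0,-1) cyc+5: BAD: Δcyc=5≠L

first_bad_hop = 4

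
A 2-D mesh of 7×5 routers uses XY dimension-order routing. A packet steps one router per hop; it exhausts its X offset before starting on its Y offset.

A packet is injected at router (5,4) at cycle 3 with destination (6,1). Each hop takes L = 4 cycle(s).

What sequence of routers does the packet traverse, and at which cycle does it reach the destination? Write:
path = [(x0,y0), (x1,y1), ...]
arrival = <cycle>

hop 0: (5,4) @ cyc 3
hop 1: (6,4) @ cyc 7  [E]
hop 2: (6,3) @ cyc 11  [S]
hop 3: (6,2) @ cyc 15  [S]
hop 4: (6,1) @ cyc 19  [S]

path = [(5,4), (6,4), (6,3), (6,2), (6,1)]
arrival = 19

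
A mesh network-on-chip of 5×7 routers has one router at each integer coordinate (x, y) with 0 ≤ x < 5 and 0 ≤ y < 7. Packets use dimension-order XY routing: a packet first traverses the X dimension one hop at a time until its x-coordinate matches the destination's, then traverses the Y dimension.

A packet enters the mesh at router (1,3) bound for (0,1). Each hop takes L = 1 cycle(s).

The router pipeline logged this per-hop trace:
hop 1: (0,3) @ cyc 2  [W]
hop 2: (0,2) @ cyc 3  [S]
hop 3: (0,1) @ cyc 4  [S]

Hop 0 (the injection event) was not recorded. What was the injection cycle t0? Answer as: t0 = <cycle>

Hop 1 reached at cycle 2; hop k is at t0 + k·L.
t0 = cyc[1] − L = 2 − 1 = 1.

t0 = 1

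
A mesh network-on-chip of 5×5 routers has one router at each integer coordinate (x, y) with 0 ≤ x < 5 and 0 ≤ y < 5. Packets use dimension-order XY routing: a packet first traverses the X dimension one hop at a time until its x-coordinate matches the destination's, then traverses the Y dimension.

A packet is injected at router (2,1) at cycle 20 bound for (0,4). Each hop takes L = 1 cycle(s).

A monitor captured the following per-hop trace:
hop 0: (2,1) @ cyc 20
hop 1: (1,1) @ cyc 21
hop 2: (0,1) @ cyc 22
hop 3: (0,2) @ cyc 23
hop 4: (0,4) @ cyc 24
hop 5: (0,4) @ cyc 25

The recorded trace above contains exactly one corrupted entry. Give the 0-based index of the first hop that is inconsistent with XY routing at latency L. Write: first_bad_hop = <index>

[1] (-1,+0) / 1c ⇒ ok
[2] (-1,+0) / 1c ⇒ ok
[3] (+0,+1) / 1c ⇒ ok
[4] (+0,+2) / 1c ⇒ BAD: non-unit step

first_bad_hop = 4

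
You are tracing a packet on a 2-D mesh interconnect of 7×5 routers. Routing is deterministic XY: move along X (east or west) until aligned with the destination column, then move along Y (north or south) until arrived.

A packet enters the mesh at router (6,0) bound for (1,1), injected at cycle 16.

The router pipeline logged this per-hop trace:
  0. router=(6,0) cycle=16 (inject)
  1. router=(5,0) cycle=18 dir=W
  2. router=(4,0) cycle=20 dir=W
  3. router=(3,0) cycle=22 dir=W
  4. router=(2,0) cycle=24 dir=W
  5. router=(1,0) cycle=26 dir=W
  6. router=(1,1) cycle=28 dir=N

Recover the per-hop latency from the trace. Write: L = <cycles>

cyc[1] − cyc[0] = 18 − 16 = 2.
One hop costs L cycles, so L = 2.

L = 2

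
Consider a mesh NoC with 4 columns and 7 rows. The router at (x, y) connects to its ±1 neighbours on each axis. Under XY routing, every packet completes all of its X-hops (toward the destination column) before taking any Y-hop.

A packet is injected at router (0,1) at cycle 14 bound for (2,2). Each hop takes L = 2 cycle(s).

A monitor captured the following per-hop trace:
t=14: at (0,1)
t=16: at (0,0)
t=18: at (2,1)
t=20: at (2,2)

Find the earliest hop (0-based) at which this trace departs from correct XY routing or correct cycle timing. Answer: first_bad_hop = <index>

first_bad_hop = 1

hop 1: step (+0,-1), +2 cyc — BAD: Y-move but x=0≠2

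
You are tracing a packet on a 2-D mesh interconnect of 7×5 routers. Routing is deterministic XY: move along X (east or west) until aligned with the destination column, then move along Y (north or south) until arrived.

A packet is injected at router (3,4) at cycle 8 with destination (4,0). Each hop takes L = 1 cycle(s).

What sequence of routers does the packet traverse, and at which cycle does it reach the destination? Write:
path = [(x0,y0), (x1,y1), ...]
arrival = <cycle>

src (3,4)  cyc=8
E→(4,4)  cyc=9
S→(4,3)  cyc=10
S→(4,2)  cyc=11
S→(4,1)  cyc=12
S→(4,0)  cyc=13

path = [(3,4), (4,4), (4,3), (4,2), (4,1), (4,0)]
arrival = 13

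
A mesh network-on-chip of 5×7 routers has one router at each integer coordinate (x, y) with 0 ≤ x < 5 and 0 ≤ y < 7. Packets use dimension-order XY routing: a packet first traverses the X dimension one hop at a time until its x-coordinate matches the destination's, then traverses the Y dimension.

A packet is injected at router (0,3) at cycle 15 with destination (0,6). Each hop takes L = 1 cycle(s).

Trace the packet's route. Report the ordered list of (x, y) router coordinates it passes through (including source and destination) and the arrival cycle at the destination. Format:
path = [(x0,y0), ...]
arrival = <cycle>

path = [(0,3), (0,4), (0,5), (0,6)]
arrival = 18

  0. router=(0,3) cycle=15 (inject)
  1. router=(0,4) cycle=16 dir=N
  2. router=(0,5) cycle=17 dir=N
  3. router=(0,6) cycle=18 dir=N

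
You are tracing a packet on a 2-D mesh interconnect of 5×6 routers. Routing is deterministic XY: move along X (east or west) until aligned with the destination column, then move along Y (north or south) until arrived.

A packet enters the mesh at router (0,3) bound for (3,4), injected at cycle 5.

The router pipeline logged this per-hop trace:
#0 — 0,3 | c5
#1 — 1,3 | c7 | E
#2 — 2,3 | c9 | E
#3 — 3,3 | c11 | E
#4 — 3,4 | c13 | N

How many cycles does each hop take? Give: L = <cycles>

L = 2

Between hops 0 and 1 the cycle counter advances 7 − 5 = 2.
Each hop adds L, hence L = 2.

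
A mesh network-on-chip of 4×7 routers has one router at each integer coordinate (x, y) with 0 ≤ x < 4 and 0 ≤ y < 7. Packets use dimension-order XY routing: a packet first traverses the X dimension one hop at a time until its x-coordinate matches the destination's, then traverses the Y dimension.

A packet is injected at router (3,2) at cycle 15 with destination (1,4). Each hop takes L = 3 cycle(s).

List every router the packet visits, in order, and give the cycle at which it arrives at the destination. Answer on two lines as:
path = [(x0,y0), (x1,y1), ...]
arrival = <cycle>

path = [(3,2), (2,2), (1,2), (1,3), (1,4)]
arrival = 27

src (3,2)  cyc=15
W→(2,2)  cyc=18
W→(1,2)  cyc=21
N→(1,3)  cyc=24
N→(1,4)  cyc=27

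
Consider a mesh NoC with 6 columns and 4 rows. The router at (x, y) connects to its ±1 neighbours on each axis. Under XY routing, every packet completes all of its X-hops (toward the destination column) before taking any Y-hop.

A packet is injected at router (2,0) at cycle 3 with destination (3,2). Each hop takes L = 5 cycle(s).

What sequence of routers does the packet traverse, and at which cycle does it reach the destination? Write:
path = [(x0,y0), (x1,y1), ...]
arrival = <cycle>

path = [(2,0), (3,0), (3,1), (3,2)]
arrival = 18

  0. router=(2,0) cycle=3 (inject)
  1. router=(3,0) cycle=8 dir=E
  2. router=(3,1) cycle=13 dir=N
  3. router=(3,2) cycle=18 dir=N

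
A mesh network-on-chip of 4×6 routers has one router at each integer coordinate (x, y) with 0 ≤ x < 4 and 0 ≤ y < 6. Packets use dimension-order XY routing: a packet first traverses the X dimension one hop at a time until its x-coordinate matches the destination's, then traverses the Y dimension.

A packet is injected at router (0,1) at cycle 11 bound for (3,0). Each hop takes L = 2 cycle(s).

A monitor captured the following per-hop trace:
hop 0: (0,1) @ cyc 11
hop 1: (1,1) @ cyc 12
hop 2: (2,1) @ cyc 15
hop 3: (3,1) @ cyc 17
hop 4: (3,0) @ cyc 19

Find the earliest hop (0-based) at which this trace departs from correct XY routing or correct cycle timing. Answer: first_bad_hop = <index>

first_bad_hop = 1

hop 1: step (+1,+0), +1 cyc — BAD: Δcyc=1≠L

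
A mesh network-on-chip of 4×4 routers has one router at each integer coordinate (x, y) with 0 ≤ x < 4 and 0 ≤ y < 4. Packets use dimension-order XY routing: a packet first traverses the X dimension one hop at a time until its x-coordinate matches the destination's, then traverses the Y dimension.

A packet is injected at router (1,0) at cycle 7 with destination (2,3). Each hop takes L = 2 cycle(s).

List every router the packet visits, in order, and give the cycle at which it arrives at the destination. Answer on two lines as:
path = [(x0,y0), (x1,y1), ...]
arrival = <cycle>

[0] x=1 y=0 t=7
[1] x=2 y=0 t=9 →E
[2] x=2 y=1 t=11 →N
[3] x=2 y=2 t=13 →N
[4] x=2 y=3 t=15 →N

path = [(1,0), (2,0), (2,1), (2,2), (2,3)]
arrival = 15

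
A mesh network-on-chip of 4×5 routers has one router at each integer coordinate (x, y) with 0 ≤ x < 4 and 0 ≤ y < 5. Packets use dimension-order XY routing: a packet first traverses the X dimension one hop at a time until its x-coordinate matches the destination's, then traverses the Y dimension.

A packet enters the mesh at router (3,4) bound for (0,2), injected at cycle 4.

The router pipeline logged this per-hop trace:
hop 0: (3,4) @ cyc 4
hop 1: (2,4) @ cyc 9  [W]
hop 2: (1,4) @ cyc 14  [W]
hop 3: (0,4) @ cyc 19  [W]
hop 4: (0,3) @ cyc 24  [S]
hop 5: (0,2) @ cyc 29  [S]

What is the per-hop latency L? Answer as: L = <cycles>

From hop 0 (4) to hop 1 (9): +5 cycles.
One hop costs L cycles, so L = 5.

L = 5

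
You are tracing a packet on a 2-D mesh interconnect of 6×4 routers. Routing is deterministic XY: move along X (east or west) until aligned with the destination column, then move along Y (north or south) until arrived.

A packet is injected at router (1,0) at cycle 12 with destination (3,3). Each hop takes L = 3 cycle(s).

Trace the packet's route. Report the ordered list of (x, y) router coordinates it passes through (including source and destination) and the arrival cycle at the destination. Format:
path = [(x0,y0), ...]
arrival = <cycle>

t=12: at (1,0)
t=15: at (2,0) after E
t=18: at (3,0) after E
t=21: at (3,1) after N
t=24: at (3,2) after N
t=27: at (3,3) after N

path = [(1,0), (2,0), (3,0), (3,1), (3,2), (3,3)]
arrival = 27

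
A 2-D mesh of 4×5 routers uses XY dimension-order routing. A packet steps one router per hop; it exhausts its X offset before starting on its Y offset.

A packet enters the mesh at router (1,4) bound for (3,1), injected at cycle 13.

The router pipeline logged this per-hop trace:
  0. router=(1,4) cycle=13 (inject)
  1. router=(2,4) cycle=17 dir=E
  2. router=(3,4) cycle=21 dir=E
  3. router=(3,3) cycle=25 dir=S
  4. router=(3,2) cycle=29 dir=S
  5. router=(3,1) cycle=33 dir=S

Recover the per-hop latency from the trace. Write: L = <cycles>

cyc[1] − cyc[0] = 17 − 13 = 4.
Per-hop latency L = Δcyc = 4.

L = 4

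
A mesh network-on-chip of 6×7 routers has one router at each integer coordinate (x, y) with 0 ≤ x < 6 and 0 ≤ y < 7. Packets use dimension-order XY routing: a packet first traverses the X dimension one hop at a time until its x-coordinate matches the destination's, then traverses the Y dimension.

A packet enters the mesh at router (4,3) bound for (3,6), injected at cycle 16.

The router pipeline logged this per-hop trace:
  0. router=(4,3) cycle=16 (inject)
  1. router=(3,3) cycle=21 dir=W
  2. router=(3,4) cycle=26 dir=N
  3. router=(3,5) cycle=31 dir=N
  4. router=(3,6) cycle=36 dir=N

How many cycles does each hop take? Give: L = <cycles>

L = 5

Δcyc across hop 0→1: 21 − 16 = 5.
That increment is L by definition: L = 5.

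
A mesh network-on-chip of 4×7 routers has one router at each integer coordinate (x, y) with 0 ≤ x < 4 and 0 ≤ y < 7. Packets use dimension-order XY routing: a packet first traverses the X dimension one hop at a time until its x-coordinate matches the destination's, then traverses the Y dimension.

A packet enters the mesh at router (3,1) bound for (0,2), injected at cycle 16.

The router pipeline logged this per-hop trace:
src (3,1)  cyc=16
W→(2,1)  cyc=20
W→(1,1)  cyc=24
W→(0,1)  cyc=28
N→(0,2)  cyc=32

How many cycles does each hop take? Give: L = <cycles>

L = 4

From hop 0 (16) to hop 1 (20): +4 cycles.
That increment is L by definition: L = 4.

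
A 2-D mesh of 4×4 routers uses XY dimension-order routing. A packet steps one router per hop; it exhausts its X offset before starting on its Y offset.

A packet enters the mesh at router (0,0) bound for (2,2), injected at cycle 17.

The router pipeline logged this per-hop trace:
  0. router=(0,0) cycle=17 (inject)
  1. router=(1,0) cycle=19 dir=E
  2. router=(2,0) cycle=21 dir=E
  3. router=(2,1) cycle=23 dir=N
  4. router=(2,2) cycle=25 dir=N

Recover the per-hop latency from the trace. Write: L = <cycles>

L = 2

cyc[1] − cyc[0] = 19 − 17 = 2.
Each hop adds L, hence L = 2.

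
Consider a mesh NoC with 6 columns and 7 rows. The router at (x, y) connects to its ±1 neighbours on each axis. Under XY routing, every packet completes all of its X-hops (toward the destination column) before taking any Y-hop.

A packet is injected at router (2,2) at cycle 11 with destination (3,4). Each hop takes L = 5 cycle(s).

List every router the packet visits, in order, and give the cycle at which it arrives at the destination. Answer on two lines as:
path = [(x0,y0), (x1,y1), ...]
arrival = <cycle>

path = [(2,2), (3,2), (3,3), (3,4)]
arrival = 26

t=11: at (2,2)
t=16: at (3,2) after E
t=21: at (3,3) after N
t=26: at (3,4) after N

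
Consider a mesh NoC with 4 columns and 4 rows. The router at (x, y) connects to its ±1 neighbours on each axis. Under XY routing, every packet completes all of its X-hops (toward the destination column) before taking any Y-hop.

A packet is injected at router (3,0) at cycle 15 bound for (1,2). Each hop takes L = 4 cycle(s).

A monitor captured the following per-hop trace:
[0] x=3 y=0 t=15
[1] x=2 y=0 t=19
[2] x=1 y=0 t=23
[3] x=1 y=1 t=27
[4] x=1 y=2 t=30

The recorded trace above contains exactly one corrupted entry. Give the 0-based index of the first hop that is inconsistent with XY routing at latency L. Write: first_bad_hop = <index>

hop 1: step (-1,+0), +4 cyc — ok
hop 2: step (-1,+0), +4 cyc — ok
hop 3: step (+0,+1), +4 cyc — ok
hop 4: step (+0,+1), +3 cyc — BAD: Δcyc=3≠L

first_bad_hop = 4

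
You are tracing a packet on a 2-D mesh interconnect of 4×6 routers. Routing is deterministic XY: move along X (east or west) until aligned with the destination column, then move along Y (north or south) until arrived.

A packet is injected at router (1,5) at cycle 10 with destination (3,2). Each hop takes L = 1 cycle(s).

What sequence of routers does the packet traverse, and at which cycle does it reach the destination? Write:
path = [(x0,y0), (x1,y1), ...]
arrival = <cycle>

t=10: at (1,5)
t=11: at (2,5) after E
t=12: at (3,5) after E
t=13: at (3,4) after S
t=14: at (3,3) after S
t=15: at (3,2) after S

path = [(1,5), (2,5), (3,5), (3,4), (3,3), (3,2)]
arrival = 15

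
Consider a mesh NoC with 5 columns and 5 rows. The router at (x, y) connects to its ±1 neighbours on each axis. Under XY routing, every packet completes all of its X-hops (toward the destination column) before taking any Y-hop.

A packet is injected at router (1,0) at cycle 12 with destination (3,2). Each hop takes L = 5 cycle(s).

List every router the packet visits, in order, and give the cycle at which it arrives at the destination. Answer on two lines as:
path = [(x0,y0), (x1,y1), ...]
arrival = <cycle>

[0] x=1 y=0 t=12
[1] x=2 y=0 t=17 →E
[2] x=3 y=0 t=22 →E
[3] x=3 y=1 t=27 →N
[4] x=3 y=2 t=32 →N

path = [(1,0), (2,0), (3,0), (3,1), (3,2)]
arrival = 32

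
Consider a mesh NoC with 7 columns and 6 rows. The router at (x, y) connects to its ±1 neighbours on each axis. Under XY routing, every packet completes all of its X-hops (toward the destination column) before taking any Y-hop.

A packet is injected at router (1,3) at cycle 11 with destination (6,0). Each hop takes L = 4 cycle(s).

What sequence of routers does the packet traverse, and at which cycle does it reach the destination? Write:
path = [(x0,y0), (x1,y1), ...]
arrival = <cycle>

  0. router=(1,3) cycle=11 (inject)
  1. router=(2,3) cycle=15 dir=E
  2. router=(3,3) cycle=19 dir=E
  3. router=(4,3) cycle=23 dir=E
  4. router=(5,3) cycle=27 dir=E
  5. router=(6,3) cycle=31 dir=E
  6. router=(6,2) cycle=35 dir=S
  7. router=(6,1) cycle=39 dir=S
  8. router=(6,0) cycle=43 dir=S

path = [(1,3), (2,3), (3,3), (4,3), (5,3), (6,3), (6,2), (6,1), (6,0)]
arrival = 43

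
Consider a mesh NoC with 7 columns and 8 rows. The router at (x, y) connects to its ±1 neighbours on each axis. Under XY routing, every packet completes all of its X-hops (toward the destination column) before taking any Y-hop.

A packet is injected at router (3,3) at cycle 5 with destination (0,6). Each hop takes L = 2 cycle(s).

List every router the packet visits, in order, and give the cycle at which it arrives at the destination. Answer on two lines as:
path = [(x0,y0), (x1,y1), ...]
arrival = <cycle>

src (3,3)  cyc=5
W→(2,3)  cyc=7
W→(1,3)  cyc=9
W→(0,3)  cyc=11
N→(0,4)  cyc=13
N→(0,5)  cyc=15
N→(0,6)  cyc=17

path = [(3,3), (2,3), (1,3), (0,3), (0,4), (0,5), (0,6)]
arrival = 17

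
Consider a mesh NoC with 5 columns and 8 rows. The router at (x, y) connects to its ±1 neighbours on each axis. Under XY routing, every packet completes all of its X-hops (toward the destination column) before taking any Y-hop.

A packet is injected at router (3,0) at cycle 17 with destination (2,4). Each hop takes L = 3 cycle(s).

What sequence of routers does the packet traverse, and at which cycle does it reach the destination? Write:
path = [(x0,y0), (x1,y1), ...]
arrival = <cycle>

[0] x=3 y=0 t=17
[1] x=2 y=0 t=20 →W
[2] x=2 y=1 t=23 →N
[3] x=2 y=2 t=26 →N
[4] x=2 y=3 t=29 →N
[5] x=2 y=4 t=32 →N

path = [(3,0), (2,0), (2,1), (2,2), (2,3), (2,4)]
arrival = 32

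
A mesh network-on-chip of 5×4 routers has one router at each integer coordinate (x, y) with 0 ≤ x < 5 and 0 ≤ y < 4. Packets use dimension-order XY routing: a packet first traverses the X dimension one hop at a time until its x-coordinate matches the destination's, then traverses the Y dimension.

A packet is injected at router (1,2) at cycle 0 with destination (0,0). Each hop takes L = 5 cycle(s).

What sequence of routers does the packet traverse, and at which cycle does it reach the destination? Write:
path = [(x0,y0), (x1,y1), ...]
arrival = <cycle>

path = [(1,2), (0,2), (0,1), (0,0)]
arrival = 15

[0] x=1 y=2 t=0
[1] x=0 y=2 t=5 →W
[2] x=0 y=1 t=10 →S
[3] x=0 y=0 t=15 →S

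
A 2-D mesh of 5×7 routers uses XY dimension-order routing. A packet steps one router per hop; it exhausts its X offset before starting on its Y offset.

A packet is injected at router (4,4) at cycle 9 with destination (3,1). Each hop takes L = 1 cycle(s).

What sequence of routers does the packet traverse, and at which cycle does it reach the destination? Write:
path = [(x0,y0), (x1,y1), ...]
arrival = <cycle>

  0. router=(4,4) cycle=9 (inject)
  1. router=(3,4) cycle=10 dir=W
  2. router=(3,3) cycle=11 dir=S
  3. router=(3,2) cycle=12 dir=S
  4. router=(3,1) cycle=13 dir=S

path = [(4,4), (3,4), (3,3), (3,2), (3,1)]
arrival = 13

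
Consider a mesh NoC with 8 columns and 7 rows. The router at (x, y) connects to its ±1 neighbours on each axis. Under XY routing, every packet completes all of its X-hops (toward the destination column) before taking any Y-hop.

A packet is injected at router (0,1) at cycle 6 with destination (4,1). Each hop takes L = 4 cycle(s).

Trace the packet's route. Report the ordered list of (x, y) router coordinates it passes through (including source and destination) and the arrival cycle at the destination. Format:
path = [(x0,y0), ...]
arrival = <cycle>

path = [(0,1), (1,1), (2,1), (3,1), (4,1)]
arrival = 22

[0] x=0 y=1 t=6
[1] x=1 y=1 t=10 →E
[2] x=2 y=1 t=14 →E
[3] x=3 y=1 t=18 →E
[4] x=4 y=1 t=22 →E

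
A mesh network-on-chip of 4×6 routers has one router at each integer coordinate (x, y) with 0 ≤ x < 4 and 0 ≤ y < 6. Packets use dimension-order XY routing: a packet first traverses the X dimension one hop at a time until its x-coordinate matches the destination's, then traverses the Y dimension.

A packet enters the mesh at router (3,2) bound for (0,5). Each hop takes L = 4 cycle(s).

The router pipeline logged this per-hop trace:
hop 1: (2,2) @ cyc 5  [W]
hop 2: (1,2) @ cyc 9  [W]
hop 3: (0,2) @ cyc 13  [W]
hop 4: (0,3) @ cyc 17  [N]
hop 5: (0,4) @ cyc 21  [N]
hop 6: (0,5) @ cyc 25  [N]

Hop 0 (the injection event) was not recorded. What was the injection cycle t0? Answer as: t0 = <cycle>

cyc[1] = 5 and cyc[k] = t0 + k·L for every k.
Subtract one hop: t0 = 5 − 4 = 1.

t0 = 1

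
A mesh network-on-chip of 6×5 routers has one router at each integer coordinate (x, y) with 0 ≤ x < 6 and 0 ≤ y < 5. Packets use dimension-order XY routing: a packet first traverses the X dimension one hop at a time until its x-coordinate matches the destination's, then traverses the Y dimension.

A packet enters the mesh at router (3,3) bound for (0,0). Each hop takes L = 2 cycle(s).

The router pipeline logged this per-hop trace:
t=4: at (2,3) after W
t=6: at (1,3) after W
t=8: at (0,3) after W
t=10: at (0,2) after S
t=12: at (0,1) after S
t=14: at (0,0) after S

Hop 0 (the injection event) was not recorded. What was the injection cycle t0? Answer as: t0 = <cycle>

Hop 1 reached at cycle 4; hop k is at t0 + k·L.
Therefore t0 = 4 − L = 2.

t0 = 2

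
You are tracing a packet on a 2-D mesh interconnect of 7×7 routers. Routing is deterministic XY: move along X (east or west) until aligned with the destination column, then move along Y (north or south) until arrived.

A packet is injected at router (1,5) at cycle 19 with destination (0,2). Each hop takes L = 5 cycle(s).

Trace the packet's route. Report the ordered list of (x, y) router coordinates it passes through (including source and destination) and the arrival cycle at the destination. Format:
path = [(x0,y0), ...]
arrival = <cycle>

#0 — 1,5 | c19
#1 — 0,5 | c24 | W
#2 — 0,4 | c29 | S
#3 — 0,3 | c34 | S
#4 — 0,2 | c39 | S

path = [(1,5), (0,5), (0,4), (0,3), (0,2)]
arrival = 39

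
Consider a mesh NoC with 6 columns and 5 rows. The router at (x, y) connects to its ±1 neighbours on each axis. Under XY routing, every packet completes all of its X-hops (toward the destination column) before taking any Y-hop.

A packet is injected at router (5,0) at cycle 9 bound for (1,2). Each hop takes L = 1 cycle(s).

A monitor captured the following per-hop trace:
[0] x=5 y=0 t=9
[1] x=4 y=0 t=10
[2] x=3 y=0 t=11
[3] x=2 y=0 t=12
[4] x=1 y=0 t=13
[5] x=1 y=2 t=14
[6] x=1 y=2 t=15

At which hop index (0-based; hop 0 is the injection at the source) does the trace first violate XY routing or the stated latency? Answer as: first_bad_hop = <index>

first_bad_hop = 5

  1: Δx=-1 Δy=+0 Δt=1 [ok]
  2: Δx=-1 Δy=+0 Δt=1 [ok]
  3: Δx=-1 Δy=+0 Δt=1 [ok]
  4: Δx=-1 Δy=+0 Δt=1 [ok]
  5: Δx=+0 Δy=+2 Δt=1 [BAD: non-unit step]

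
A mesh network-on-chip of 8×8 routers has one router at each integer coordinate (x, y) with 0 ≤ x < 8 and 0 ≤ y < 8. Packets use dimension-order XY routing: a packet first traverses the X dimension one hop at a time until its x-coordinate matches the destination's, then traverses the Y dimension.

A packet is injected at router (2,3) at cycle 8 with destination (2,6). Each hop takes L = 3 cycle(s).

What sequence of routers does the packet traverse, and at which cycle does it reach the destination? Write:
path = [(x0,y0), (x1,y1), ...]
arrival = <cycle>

#0 — 2,3 | c8
#1 — 2,4 | c11 | N
#2 — 2,5 | c14 | N
#3 — 2,6 | c17 | N

path = [(2,3), (2,4), (2,5), (2,6)]
arrival = 17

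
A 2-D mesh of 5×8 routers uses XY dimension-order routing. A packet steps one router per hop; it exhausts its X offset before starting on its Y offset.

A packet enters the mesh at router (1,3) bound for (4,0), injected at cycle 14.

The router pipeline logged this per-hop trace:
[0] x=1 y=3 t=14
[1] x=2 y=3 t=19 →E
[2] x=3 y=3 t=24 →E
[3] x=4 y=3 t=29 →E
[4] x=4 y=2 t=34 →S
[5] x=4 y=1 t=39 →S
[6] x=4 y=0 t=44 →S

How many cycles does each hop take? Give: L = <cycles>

Between hops 0 and 1 the cycle counter advances 19 − 14 = 5.
One hop costs L cycles, so L = 5.

L = 5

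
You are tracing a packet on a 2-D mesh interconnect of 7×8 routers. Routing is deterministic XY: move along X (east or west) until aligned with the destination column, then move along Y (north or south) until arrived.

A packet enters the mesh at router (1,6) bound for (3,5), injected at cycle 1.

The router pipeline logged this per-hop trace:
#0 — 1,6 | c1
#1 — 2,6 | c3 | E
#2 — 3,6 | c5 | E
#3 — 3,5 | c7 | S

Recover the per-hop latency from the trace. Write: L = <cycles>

L = 2

Δcyc across hop 0→1: 3 − 1 = 2.
That increment is L by definition: L = 2.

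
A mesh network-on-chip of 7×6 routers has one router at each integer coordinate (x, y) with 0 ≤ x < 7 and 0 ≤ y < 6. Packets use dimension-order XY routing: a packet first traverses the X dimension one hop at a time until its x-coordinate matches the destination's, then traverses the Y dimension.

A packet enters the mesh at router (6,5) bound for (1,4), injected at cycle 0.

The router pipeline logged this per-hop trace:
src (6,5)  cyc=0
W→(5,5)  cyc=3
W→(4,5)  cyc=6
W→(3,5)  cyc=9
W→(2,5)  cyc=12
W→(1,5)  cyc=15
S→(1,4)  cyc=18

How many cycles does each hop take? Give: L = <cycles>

L = 3

Δcyc across hop 0→1: 3 − 0 = 3.
That increment is L by definition: L = 3.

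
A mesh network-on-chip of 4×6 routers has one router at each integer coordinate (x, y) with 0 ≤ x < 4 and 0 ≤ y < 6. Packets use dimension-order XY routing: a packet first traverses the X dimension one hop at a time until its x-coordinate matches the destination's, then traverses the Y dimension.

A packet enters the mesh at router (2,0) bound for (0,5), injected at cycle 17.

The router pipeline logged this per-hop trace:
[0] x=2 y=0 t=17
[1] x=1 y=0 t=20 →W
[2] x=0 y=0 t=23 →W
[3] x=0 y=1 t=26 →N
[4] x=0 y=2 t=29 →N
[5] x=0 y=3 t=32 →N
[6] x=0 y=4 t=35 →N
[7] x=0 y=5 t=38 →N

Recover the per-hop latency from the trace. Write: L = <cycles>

cyc[1] − cyc[0] = 20 − 17 = 3.
That increment is L by definition: L = 3.

L = 3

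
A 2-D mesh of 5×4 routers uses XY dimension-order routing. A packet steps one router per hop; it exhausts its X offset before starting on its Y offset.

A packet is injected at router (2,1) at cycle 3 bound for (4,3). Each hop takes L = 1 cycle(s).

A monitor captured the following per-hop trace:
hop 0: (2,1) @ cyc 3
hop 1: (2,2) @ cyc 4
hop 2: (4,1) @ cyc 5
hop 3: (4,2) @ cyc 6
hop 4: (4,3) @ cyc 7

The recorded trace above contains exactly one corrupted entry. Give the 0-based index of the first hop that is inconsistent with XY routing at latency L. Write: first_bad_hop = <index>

[1] (+0,+1) / 1c ⇒ BAD: Y-move but x=2≠4

first_bad_hop = 1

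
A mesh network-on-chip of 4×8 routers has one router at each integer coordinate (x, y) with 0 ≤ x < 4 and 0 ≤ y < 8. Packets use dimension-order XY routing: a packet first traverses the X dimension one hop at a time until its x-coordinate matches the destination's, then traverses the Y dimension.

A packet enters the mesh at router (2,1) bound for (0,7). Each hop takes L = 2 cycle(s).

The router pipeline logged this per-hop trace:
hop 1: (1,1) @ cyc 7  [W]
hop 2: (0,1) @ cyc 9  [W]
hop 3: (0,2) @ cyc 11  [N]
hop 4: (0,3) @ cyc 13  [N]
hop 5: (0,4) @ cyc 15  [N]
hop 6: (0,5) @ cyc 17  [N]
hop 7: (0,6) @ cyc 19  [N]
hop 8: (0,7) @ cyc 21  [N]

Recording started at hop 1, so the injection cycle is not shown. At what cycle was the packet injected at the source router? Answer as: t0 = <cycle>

t0 = 5

At hop 1 the cycle is 7; in general cyc_k = t0 + kL.
Therefore t0 = 7 − L = 5.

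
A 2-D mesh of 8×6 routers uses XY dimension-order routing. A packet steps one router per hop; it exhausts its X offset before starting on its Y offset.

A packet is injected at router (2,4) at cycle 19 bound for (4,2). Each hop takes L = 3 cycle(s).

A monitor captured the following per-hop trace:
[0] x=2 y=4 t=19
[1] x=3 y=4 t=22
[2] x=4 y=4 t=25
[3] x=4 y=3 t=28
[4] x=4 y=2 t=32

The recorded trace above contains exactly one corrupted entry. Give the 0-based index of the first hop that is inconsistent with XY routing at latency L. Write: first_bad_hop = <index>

first_bad_hop = 4

[1] (+1,+0) / 3c ⇒ ok
[2] (+1,+0) / 3c ⇒ ok
[3] (+0,-1) / 3c ⇒ ok
[4] (+0,-1) / 4c ⇒ BAD: Δcyc=4≠L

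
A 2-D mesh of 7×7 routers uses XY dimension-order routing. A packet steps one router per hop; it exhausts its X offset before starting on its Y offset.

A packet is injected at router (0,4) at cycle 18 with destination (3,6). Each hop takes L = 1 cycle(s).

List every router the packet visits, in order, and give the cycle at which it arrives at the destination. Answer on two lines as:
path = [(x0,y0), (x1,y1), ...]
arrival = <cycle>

path = [(0,4), (1,4), (2,4), (3,4), (3,5), (3,6)]
arrival = 23

#0 — 0,4 | c18
#1 — 1,4 | c19 | E
#2 — 2,4 | c20 | E
#3 — 3,4 | c21 | E
#4 — 3,5 | c22 | N
#5 — 3,6 | c23 | N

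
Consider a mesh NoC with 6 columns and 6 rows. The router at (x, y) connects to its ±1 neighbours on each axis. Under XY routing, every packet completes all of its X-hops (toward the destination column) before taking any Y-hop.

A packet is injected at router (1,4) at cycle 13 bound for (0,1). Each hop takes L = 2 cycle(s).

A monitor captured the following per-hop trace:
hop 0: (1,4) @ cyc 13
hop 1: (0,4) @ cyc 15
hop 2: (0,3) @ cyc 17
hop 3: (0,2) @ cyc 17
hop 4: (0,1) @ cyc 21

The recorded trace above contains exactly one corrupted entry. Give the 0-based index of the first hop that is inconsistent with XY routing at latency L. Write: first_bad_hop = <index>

first_bad_hop = 3

  1: Δx=-1 Δy=+0 Δt=2 [ok]
  2: Δx=+0 Δy=-1 Δt=2 [ok]
  3: Δx=+0 Δy=-1 Δt=0 [BAD: Δcyc=0≠L]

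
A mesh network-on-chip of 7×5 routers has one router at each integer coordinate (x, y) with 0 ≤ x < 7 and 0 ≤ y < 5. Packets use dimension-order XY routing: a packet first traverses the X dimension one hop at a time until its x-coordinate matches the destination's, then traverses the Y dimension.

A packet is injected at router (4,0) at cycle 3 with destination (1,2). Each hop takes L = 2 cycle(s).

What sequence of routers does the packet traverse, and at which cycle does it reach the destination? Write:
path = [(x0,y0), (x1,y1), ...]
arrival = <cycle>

t=3: at (4,0)
t=5: at (3,0) after W
t=7: at (2,0) after W
t=9: at (1,0) after W
t=11: at (1,1) after N
t=13: at (1,2) after N

path = [(4,0), (3,0), (2,0), (1,0), (1,1), (1,2)]
arrival = 13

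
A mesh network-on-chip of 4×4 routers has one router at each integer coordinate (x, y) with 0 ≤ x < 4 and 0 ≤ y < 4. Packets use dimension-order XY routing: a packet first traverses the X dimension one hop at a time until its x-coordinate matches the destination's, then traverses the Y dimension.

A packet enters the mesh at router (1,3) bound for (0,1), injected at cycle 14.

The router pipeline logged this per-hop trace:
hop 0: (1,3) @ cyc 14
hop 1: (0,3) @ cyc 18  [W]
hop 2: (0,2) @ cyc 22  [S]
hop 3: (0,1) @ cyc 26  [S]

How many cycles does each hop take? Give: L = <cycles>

L = 4

From hop 0 (14) to hop 1 (18): +4 cycles.
Per-hop latency L = Δcyc = 4.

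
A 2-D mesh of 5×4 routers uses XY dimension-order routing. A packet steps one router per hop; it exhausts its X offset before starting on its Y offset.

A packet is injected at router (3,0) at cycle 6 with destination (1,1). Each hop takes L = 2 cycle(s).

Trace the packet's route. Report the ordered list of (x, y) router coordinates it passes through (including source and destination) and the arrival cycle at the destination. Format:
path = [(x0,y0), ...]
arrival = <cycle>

src (3,0)  cyc=6
W→(2,0)  cyc=8
W→(1,0)  cyc=10
N→(1,1)  cyc=12

path = [(3,0), (2,0), (1,0), (1,1)]
arrival = 12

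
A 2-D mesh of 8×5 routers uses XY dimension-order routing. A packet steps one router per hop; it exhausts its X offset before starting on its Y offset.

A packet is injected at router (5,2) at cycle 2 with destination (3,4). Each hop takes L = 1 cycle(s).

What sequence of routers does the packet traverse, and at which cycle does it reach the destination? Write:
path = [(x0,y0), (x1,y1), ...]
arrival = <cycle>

path = [(5,2), (4,2), (3,2), (3,3), (3,4)]
arrival = 6

src (5,2)  cyc=2
W→(4,2)  cyc=3
W→(3,2)  cyc=4
N→(3,3)  cyc=5
N→(3,4)  cyc=6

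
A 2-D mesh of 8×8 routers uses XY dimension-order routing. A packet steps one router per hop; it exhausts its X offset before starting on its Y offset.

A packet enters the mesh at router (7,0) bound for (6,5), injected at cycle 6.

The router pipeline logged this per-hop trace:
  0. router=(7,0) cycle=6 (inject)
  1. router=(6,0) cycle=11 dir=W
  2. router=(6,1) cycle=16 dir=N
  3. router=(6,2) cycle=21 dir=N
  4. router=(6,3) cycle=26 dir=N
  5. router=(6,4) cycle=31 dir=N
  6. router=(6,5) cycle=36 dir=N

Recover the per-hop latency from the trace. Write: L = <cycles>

L = 5

From hop 0 (6) to hop 1 (11): +5 cycles.
One hop costs L cycles, so L = 5.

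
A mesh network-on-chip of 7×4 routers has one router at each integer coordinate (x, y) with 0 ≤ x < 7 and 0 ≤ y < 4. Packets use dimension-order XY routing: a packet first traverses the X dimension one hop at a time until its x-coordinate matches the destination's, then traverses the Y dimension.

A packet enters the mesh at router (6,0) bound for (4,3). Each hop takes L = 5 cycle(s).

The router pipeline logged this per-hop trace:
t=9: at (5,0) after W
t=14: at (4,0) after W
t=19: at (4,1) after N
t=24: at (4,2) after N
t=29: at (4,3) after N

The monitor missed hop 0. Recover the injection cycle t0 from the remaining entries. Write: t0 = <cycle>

Hop 1 reached at cycle 9; hop k is at t0 + k·L.
t0 = cyc[1] − L = 9 − 5 = 4.

t0 = 4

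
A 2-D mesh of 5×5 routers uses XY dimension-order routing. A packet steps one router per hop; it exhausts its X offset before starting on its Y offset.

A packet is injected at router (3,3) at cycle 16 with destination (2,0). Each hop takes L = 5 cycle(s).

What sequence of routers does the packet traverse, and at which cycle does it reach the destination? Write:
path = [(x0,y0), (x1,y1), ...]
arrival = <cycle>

t=16: at (3,3)
t=21: at (2,3) after W
t=26: at (2,2) after S
t=31: at (2,1) after S
t=36: at (2,0) after S

path = [(3,3), (2,3), (2,2), (2,1), (2,0)]
arrival = 36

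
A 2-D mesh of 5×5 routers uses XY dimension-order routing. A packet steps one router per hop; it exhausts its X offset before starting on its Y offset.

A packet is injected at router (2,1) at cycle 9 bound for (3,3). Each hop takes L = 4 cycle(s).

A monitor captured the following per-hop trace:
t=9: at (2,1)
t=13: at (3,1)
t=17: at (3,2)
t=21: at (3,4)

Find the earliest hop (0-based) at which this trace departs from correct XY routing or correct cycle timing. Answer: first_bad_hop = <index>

hop 1: step (+1,+0), +4 cyc — ok
hop 2: step (+0,+1), +4 cyc — ok
hop 3: step (+0,+2), +4 cyc — BAD: non-unit step

first_bad_hop = 3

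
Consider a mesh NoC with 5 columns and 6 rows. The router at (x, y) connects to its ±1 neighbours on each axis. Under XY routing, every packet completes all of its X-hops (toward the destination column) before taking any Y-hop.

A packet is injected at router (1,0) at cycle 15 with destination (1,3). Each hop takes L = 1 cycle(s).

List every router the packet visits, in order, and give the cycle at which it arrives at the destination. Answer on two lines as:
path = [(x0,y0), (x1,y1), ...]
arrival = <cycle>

path = [(1,0), (1,1), (1,2), (1,3)]
arrival = 18

hop 0: (1,0) @ cyc 15
hop 1: (1,1) @ cyc 16  [N]
hop 2: (1,2) @ cyc 17  [N]
hop 3: (1,3) @ cyc 18  [N]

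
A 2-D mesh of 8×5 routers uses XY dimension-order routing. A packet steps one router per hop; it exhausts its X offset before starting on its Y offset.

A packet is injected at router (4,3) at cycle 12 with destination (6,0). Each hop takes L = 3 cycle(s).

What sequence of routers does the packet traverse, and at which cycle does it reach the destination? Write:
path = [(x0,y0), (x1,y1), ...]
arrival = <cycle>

path = [(4,3), (5,3), (6,3), (6,2), (6,1), (6,0)]
arrival = 27

hop 0: (4,3) @ cyc 12
hop 1: (5,3) @ cyc 15  [E]
hop 2: (6,3) @ cyc 18  [E]
hop 3: (6,2) @ cyc 21  [S]
hop 4: (6,1) @ cyc 24  [S]
hop 5: (6,0) @ cyc 27  [S]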